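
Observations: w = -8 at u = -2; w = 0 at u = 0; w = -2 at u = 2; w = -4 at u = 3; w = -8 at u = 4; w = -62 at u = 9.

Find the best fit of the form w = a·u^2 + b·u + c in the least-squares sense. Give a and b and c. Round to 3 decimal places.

Compute the Gram sums: Σu^2·u^2 = 6930, Σu^2·u = 820, Σu^2 = 114, Σu·u = 114, Σu = 16, Σ1 = 6.
Right-hand side: Σu^2·w = -5226, Σu·w = -590, Σw = -84.
Solving the 3×3 system (Gaussian elimination) gives a = -17521/18394, b = 16182/9197, c = -10921/18394.

a = -0.953, b = 1.759, c = -0.594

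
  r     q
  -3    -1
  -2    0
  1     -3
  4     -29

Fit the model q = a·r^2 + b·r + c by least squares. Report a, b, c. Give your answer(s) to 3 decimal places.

Forming MᵀM = [[354, 30, 30]; [30, 30, 0]; [30, 0, 4]] and Mᵀq = [-476, -116, -33]ᵀ gives MᵀM·[a, b, c]ᵀ = Mᵀq.
Row-reducing yields a = -25/22, b = -901/330, c = 3/11.

a = -1.136, b = -2.730, c = 0.273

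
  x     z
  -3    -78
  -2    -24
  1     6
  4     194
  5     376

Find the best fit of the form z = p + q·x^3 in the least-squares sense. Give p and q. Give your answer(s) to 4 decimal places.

From the data, Σ1 = 5, Σx^3 = 155, Σx^3·x^3 = 20515.
For Aᵀz: Σz = 474, Σx^3·z = 61720.
Normal equations: [[5, 155]; [155, 20515]]·[p, q]ᵀ = [474, 61720]ᵀ.
Eliminating q: 20515·(row 1) − 155·(row 2) gives 78550·p = 20515·474 − 155·61720 = 157510, so p = 15751/7855.
Then q = (61720 − 155·(15751/7855))/20515 = 23513/7855.

p = 2.0052, q = 2.9934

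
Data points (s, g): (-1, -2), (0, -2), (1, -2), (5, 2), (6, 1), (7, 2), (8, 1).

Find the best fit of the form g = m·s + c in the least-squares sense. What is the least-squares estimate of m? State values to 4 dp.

From the data, Σs·s = 176, Σs = 26, Σ1 = 7.
And Σs·g = 38, Σg = 0.
XᵀX·[m, c]ᵀ = Xᵀg becomes [[176, 26]; [26, 7]]·[m, c]ᵀ = [38, 0]ᵀ.
Eliminating c: 7·(row 1) − 26·(row 2) gives 556·m = 7·38 − 26·0 = 266, so m = 133/278.
Then c = (0 − 26·(133/278))/7 = -247/139.

m = 0.4784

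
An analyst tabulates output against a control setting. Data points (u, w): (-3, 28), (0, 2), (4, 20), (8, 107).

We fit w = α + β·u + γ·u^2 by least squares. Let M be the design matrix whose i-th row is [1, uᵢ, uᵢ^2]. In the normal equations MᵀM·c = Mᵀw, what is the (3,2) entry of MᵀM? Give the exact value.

Row 3 ↔ basis u^2, column 2 ↔ basis u, so (MᵀM)_{3,2} = Σᵢ (u^2)·(u) = (9)·(-3) + (0)·(0) + (16)·(4) + (64)·(8) = 549.

549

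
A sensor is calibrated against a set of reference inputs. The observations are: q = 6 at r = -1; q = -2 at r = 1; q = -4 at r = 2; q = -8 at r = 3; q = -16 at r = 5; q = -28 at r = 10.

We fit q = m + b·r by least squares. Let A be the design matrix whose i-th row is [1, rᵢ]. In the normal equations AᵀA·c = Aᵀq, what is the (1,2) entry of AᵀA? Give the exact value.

Row 1 ↔ basis 1, column 2 ↔ basis r, so (AᵀA)_{1,2} = Σᵢ r = (1)·(-1) + (1)·(1) + (1)·(2) + (1)·(3) + (1)·(5) + (1)·(10) = 20.

20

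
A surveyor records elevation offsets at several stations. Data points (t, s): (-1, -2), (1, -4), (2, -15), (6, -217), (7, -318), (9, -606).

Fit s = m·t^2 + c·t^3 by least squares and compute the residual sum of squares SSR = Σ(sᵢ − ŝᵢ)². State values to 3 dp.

Setting ∂/∂m … = 0 gives: 10276·m + 83664·c = -72546;  83664·m + 695812·c = -597842.
Determinant 10276·695812 − 83664² = 150499216.
m = ((-72546)·695812 − 83664·(-597842))/150499216 = -57565533/18812402; c = (10276·(-597842) − 83664·(-72546))/150499216 = -1320283/2687486.
Residuals: 5349374/9406201, -4221047/9406201, 11005975/9406201, -6832075/9406201, 597626/1343743, -51645/9406201; SSR = 24637484/9406201.

SSR = 2.619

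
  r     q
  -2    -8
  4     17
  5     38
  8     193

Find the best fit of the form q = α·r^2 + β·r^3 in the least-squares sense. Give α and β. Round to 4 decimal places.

Setting ∂/∂α … = 0 gives: 4993·α + 36885·β = 13542;  36885·α + 281929·β = 104718.
(Σr^2·r^2 = 4993, Σr^2·r^3 = 36885, Σr^3·r^3 = 281929, Σr^2·q = 13542, Σr^3·q = 104718.)
Eliminating β: 281929·(row 1) − 36885·(row 2) gives 47168272·α = 281929·13542 − 36885·104718 = -44640912, so α = -2790057/2948017.
Then β = (104718 − 36885·(-2790057/2948017))/281929 = 1460019/2948017.

α = -0.9464, β = 0.4953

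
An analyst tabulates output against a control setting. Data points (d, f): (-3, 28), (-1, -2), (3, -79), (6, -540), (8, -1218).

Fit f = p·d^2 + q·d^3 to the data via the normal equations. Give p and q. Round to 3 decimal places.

Compute the Gram sums: Σd^2·d^2 = 5555, Σd^2·d^3 = 40543, Σd^3·d^3 = 310259.
Moment sums: Σd^2·f = -97853, Σd^3·f = -743143.
Δ = 5555·310259 − 40543² = 79753896.
p = ((-97853)·310259 − 40543·(-743143))/79753896 = -12807071/4430772; q = (5555·(-743143) − 40543·(-97853))/79753896 = -8939177/4430772.

p = -2.890, q = -2.018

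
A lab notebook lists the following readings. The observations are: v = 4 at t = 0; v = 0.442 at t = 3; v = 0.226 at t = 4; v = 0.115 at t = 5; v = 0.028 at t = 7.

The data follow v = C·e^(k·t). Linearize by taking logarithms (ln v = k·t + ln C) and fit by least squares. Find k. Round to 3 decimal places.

k = -0.707

Taking logs, ln v = k·t + ln C, so regress ln v on t.
XᵀX = [[99.0000, 19.0000]; [19.0000, 5]], rhs = [-44.2412, -6.6557]ᵀ  (here Σt = 19.0000, Σ(t)² = 99.0000, Σln v = -6.6557, Σt·ln v = -44.2412).
Slope k = (n·Σt·ln v − Σt·Σln v)/(n·Σ(t)² − (Σt)²) = (5·-44.2412 − 19.0000·-6.6557)/134.0000 = -0.70707; ln C = (Σln v − k·Σt)/n = 1.35570.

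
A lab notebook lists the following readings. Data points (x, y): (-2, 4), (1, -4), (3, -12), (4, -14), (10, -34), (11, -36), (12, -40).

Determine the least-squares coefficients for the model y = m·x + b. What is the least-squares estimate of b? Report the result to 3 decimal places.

Entries of MᵀM: Σx·x = 395, Σx = 39, Σ1 = 7.
And Σx·y = -1320, Σy = -136.
Normal equations: [[395, 39]; [39, 7]]·[m, b]ᵀ = [-1320, -136]ᵀ.
Determinant 395·7 − 39² = 1244.
m = ((-1320)·7 − 39·(-136))/1244 = -984/311; b = (395·(-136) − 39·(-1320))/1244 = -560/311.

b = -1.801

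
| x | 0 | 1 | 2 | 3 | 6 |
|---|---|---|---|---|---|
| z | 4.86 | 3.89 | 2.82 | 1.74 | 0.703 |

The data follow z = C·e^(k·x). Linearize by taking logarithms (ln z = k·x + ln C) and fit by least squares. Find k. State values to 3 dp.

k = -0.332

With ln zᵢ as the transformed response and xᵢ as the regressor:
Σx = 12.0000, Σ(x)² = 50.0000, Σln z = 4.1777, Σx·ln z = 2.9791.
Normal system: [[50.0000, 12.0000]; [12.0000, 5]]·[k, ln C]ᵀ = [2.9791, 4.1777]ᵀ.
Slope k = (n·Σx·ln z − Σx·Σln z)/(n·Σ(x)² − (Σx)²) = (5·2.9791 − 12.0000·4.1777)/106.0000 = -0.33242; ln C = (Σln z − k·Σx)/n = 1.63334.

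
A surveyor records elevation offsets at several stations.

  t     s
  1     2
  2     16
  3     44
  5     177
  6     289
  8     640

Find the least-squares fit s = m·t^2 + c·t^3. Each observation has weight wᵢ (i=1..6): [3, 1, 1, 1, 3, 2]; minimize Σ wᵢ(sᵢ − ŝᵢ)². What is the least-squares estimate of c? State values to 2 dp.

c = 0.99

Forming AᵀWA = [[12805, 92267]; [92267, 680677]] and AᵀWs = [118023, 866079]ᵀ gives AᵀWA·[m, c]ᵀ = AᵀWs.
det = 12805·680677 − 92267² = 202869696.
m = (118023·680677 − 92267·866079)/202869696 = 70838413/33811616; c = (12805·866079 − 92267·118023)/202869696 = 33418909/33811616.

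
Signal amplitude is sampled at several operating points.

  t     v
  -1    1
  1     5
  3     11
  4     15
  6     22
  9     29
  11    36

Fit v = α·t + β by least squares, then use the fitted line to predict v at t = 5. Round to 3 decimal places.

v̂ = 17.849

Normal-equation sums: Σt·t = 265, Σt = 33, Σ1 = 7.
Right-hand side: Σt·v = 886, Σv = 119.
Eliminating β: 7·(row 1) − 33·(row 2) gives 766·α = 7·886 − 33·119 = 2275, so α = 2275/766.
Then β = (119 − 33·(2275/766))/7 = 2297/766.
At t = 5: v̂ = (2275/766)·(5) + (2297/766)·(1) = 6836/383.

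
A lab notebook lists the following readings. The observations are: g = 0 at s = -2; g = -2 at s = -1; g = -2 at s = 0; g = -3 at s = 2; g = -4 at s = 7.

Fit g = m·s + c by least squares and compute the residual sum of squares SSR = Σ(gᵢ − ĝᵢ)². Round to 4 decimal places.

With design matrix A, AᵀA = [[58, 6]; [6, 5]] and Aᵀg = [-32, -11]ᵀ.
det = 58·5 − 6² = 254.
m = ((-32)·5 − 6·(-11))/254 = -47/127; c = (58·(-11) − 6·(-32))/254 = -223/127.
Residuals: 129/127, -78/127, -31/127, -64/127, 44/127; SSR = 234/127.

SSR = 1.8425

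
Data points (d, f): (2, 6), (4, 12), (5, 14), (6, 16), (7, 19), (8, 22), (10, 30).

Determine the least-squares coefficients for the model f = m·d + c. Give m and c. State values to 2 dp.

m = 2.88, c = -0.29

Entries of MᵀM: Σd·d = 294, Σd = 42, Σ1 = 7.
Moment sums: Σd·f = 835, Σf = 119.
Eliminating c: 7·(row 1) − 42·(row 2) gives 294·m = 7·835 − 42·119 = 847, so m = 121/42.
Then c = (119 − 42·(121/42))/7 = -2/7.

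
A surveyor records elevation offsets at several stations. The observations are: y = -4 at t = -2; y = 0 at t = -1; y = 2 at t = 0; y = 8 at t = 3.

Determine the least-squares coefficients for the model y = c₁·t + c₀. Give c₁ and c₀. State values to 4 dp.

XᵀX·[c₁, c₀]ᵀ = Xᵀy reads: 14·c₁ + 0·c₀ = 32;  0·c₁ + 4·c₀ = 6.
Determinant 14·4 − 0² = 56.
c₁ = (32·4 − 0·6)/56 = 16/7; c₀ = (14·6 − 0·32)/56 = 3/2.

c₁ = 2.2857, c₀ = 1.5000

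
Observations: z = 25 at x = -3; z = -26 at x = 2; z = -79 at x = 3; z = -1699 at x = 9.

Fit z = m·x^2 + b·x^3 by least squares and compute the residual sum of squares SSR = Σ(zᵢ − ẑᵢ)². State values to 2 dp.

The normal system AᵀA·[m, b]ᵀ = Aᵀz is [[6739, 59081]; [59081, 532963]]·[m, b]ᵀ = [-138209, -1241587]ᵀ.
det = 6739·532963 − 59081² = 101073096.
m = ((-138209)·532963 − 59081·(-1241587))/101073096 = -1417045/467931; b = (6739·(-1241587) − 59081·(-138209))/101073096 = -933004/467931.
Residuals: -246476/155977, 322002/155977, 325988/155977, -24736/155977; SSR = 1739460/155977.

SSR = 11.15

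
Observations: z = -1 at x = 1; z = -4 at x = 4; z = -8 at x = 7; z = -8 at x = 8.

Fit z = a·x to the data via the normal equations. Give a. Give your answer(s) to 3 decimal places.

a = -1.054

Forming AᵀA = [[130]] and Aᵀz = [-137]ᵀ gives AᵀA·[a]ᵀ = Aᵀz.
Hence a = -137 / 130 ≈ -1.05385.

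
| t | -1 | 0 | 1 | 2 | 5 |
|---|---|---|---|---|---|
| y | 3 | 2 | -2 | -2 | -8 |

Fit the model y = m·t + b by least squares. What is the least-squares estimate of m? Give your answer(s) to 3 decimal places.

m = -1.849

Entries of MᵀM: Σt·t = 31, Σt = 7, Σ1 = 5.
For Mᵀy: Σt·y = -49, Σy = -7.
MᵀM·[m, b]ᵀ = Mᵀy becomes [[31, 7]; [7, 5]]·[m, b]ᵀ = [-49, -7]ᵀ.
det = 31·5 − 7² = 106.
m = ((-49)·5 − 7·(-7))/106 = -98/53; b = (31·(-7) − 7·(-49))/106 = 63/53.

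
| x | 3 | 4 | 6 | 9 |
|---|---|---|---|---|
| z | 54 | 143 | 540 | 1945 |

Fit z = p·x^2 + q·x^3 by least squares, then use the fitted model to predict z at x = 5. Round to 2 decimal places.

Normal-equation sums: Σx^2·x^2 = 8194, Σx^2·x^3 = 68092, Σx^3·x^3 = 582922.
For Mᵀz: Σx^2·z = 179759, Σx^3·z = 1545155.
Normal equations: [[8194, 68092]; [68092, 582922]]·[p, q]ᵀ = [179759, 1545155]ᵀ.
det = 8194·582922 − 68092² = 139942404.
p = (179759·582922 − 68092·1545155)/139942404 = -2637151/863842; q = (8194·1545155 − 68092·179759)/139942404 = 2597841/863842.
At x = 5: ẑ = (-2637151/863842)·(25) + (2597841/863842)·(125) = 129400675/431921.

ẑ = 299.59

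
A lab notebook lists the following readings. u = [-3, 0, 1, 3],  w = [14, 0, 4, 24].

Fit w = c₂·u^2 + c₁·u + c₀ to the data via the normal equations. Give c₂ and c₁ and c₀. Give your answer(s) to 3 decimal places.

Sums needed: Σu^2·u^2 = 163, Σu^2·u = 1, Σu^2 = 19, Σu·u = 19, Σu = 1, Σ1 = 4.
And Σu^2·w = 346, Σu·w = 34, Σw = 42.
MᵀM·[c₂, c₁, c₀]ᵀ = Mᵀw becomes [[163, 1, 19]; [1, 19, 1]; [19, 1, 4]]·[c₂, c₁, c₀]ᵀ = [346, 34, 42]ᵀ.
Row-reducing yields c₂ = 21/10, c₁ = 251/150, c₀ = 8/75.

c₂ = 2.100, c₁ = 1.673, c₀ = 0.107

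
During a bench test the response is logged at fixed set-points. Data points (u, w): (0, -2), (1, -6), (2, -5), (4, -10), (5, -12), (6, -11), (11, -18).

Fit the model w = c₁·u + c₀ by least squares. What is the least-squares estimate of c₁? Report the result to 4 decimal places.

The normal system MᵀM·[c₁, c₀]ᵀ = Mᵀw is [[203, 29]; [29, 7]]·[c₁, c₀]ᵀ = [-380, -64]ᵀ.
Eliminating c₀: 7·(row 1) − 29·(row 2) gives 580·c₁ = 7·(-380) − 29·(-64) = -804, so c₁ = -201/145.
Then c₀ = ((-64) − 29·(-201/145))/7 = -17/5.

c₁ = -1.3862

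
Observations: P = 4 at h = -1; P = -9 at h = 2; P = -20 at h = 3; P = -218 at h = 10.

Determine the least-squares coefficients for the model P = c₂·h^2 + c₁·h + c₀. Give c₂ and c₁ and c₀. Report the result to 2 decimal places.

c₂ = -2.01, c₁ = -2.08, c₀ = 3.81

From the data, Σh^2·h^2 = 10098, Σh^2·h = 1034, Σh^2 = 114, Σh·h = 114, Σh = 14, Σ1 = 4.
Right-hand side: Σh^2·P = -22012, Σh·P = -2262, ΣP = -243.
Normal equations: [[10098, 1034, 114]; [1034, 114, 14]; [114, 14, 4]]·[c₂, c₁, c₀]ᵀ = [-22012, -2262, -243]ᵀ.
Row-reducing yields c₂ = -2108/1049, c₁ = -21859/10490, c₀ = 40019/10490.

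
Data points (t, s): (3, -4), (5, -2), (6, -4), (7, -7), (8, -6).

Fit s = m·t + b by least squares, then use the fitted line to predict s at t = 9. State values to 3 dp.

The normal equations are: 183·m + 29·b = -143;  29·m + 5·b = -23.
(Σt·t = 183, Σt = 29, Σ1 = 5, Σt·s = -143, Σs = -23.)
Eliminating b: 5·(row 1) − 29·(row 2) gives 74·m = 5·(-143) − 29·(-23) = -48, so m = -24/37.
Then b = ((-23) − 29·(-24/37))/5 = -31/37.
At t = 9: ŝ = (-24/37)·(9) + (-31/37)·(1) = -247/37.

ŝ = -6.676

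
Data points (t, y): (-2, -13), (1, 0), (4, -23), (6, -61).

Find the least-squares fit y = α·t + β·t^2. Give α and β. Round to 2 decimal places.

α = 2.44, β = -2.09

Forming AᵀA = [[57, 273]; [273, 1569]] and Aᵀy = [-432, -2616]ᵀ gives AᵀA·[α, β]ᵀ = Aᵀy.
Δ = 57·1569 − 273² = 14904.
α = ((-432)·1569 − 273·(-2616))/14904 = 505/207; β = (57·(-2616) − 273·(-432))/14904 = -433/207.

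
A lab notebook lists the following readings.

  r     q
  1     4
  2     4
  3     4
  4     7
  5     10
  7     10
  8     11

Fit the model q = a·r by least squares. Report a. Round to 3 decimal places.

a = 1.548

From the data, Σr·r = 168.
For Mᵀq: Σr·q = 260.
So MᵀM·[a]ᵀ = Mᵀq: [[168]]·[a]ᵀ = [260]ᵀ.
a = 260/168 = 1.54762.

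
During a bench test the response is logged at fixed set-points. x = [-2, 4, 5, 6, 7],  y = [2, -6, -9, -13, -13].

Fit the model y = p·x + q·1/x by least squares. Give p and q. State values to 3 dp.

p = -2.043, q = 4.722

The normal system AᵀA·[p, q]ᵀ = Aᵀy is [[130, 5]; [5, 70681/176400]]·[p, q]ᵀ = [-242, -874/105]ᵀ.
Δ = 130·(70681/176400) − 5² = 477853/17640.
p = ((-242)·(70681/176400) − 5·(-874/105))/(477853/17640) = -287153/140545; q = (130·(-874/105) − 5·(-242))/(477853/17640) = 132720/28109.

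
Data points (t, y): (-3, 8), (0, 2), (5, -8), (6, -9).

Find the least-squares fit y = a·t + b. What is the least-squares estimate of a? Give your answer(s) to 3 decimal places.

a = -1.926

Compute the Gram sums: Σt·t = 70, Σt = 8, Σ1 = 4.
Moment sums: Σt·y = -118, Σy = -7.
Normal equations: [[70, 8]; [8, 4]]·[a, b]ᵀ = [-118, -7]ᵀ.
Δ = 70·4 − 8² = 216.
a = ((-118)·4 − 8·(-7))/216 = -52/27; b = (70·(-7) − 8·(-118))/216 = 227/108.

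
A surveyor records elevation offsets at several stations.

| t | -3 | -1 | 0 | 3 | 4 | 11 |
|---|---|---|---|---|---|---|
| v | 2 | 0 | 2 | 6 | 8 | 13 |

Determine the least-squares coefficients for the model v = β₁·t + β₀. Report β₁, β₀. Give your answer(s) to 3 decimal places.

β₁ = 0.930, β₀ = 2.997

Setting ∂/∂β₁ … = 0 gives: 156·β₁ + 14·β₀ = 187;  14·β₁ + 6·β₀ = 31.
(Σt·t = 156, Σt = 14, Σ1 = 6, Σt·v = 187, Σv = 31.)
Eliminating β₀: 6·(row 1) − 14·(row 2) gives 740·β₁ = 6·187 − 14·31 = 688, so β₁ = 172/185.
Then β₀ = (31 − 14·(172/185))/6 = 1109/370.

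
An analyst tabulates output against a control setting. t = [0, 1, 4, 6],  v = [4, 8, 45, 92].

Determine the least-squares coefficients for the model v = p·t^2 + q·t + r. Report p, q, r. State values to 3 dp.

p = 2.194, q = 1.476, r = 4.127

From the data, Σt^2·t^2 = 1553, Σt^2·t = 281, Σt^2 = 53, Σt·t = 53, Σt = 11, Σ1 = 4.
Moment sums: Σt^2·v = 4040, Σt·v = 740, Σv = 149.
Row-reducing yields p = 1553/708, q = 1045/708, r = 487/118.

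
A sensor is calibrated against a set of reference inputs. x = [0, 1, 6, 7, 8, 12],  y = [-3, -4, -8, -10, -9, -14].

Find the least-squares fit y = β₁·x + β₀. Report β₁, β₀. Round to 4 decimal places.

β₁ = -0.8882, β₀ = -2.9671

Compute the Gram sums: Σx·x = 294, Σx = 34, Σ1 = 6.
Right-hand side: Σx·y = -362, Σy = -48.
So AᵀA·[β₁, β₀]ᵀ = Aᵀy: [[294, 34]; [34, 6]]·[β₁, β₀]ᵀ = [-362, -48]ᵀ.
Δ = 294·6 − 34² = 608.
β₁ = ((-362)·6 − 34·(-48))/608 = -135/152; β₀ = (294·(-48) − 34·(-362))/608 = -451/152.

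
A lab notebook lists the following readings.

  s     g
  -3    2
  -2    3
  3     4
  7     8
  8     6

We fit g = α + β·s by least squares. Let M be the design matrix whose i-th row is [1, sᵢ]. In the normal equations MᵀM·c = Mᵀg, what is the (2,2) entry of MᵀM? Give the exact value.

135

Row 2 ↔ basis s, column 2 ↔ basis s, so (MᵀM)_{2,2} = Σᵢ (s)·(s) = (-3)·(-3) + (-2)·(-2) + (3)·(3) + (7)·(7) + (8)·(8) = 135.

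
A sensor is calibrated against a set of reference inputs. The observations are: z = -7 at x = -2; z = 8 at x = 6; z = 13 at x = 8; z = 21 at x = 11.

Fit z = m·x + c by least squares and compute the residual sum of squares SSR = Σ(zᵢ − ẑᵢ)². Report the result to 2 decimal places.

The normal equations are: 225·m + 23·c = 397;  23·m + 4·c = 35.
det = 225·4 − 23² = 371.
m = (397·4 − 23·35)/371 = 783/371; c = (225·35 − 23·397)/371 = -1256/371.
Residuals: 225/371, -474/371, -185/371, 62/53; SSR = 1342/371.

SSR = 3.62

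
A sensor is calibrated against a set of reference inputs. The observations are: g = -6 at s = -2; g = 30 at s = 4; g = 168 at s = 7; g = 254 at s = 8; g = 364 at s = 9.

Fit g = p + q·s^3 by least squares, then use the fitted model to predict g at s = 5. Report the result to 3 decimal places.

ĝ = 60.189

Sums needed: Σ1 = 5, Σs^3 = 1640, Σs^3·s^3 = 915394.
Right-hand side: Σg = 810, Σs^3·g = 454996.
Normal equations: [[5, 1640]; [1640, 915394]]·[p, q]ᵀ = [810, 454996]ᵀ.
det = 5·915394 − 1640² = 1887370.
p = (810·915394 − 1640·454996)/1887370 = -472430/188737; q = (5·454996 − 1640·810)/1887370 = 94658/188737.
At s = 5: ĝ = (-472430/188737)·(1) + (94658/188737)·(125) = 11359820/188737.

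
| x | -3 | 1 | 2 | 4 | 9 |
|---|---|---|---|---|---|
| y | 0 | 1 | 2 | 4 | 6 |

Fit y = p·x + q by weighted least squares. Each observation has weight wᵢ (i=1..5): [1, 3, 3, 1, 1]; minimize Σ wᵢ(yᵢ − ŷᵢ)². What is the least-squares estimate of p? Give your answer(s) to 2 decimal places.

With design matrix M, MᵀWM = [[121, 19]; [19, 9]] and MᵀWy = [85, 19]ᵀ.
Eliminating q: 9·(row 1) − 19·(row 2) gives 728·p = 9·85 − 19·19 = 404, so p = 101/182.
Then q = (19 − 19·(101/182))/9 = 171/182.

p = 0.55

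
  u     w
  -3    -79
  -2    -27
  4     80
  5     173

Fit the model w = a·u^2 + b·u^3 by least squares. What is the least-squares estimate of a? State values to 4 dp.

a = -2.8745

MᵀM·[a, b]ᵀ = Mᵀw reads: 978·a + 3874·b = 4786;  3874·a + 20514·b = 29094.
Δ = 978·20514 − 3874² = 5054816.
a = (4786·20514 − 3874·29094)/5054816 = -139713/48604; b = (978·29094 − 3874·4786)/5054816 = 95317/48604.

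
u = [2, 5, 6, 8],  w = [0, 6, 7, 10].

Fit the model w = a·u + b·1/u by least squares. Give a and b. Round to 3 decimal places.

The normal system XᵀX·[a, b]ᵀ = Xᵀw is [[129, 4]; [4, 4801/14400]]·[a, b]ᵀ = [152, 217/60]ᵀ.
det = 129·(4801/14400) − 4² = 129643/4800.
a = (152·(4801/14400) − 4·(217/60))/(129643/4800) = 521432/388929; b = (129·(217/60) − 4·152)/(129643/4800) = -678960/129643.

a = 1.341, b = -5.237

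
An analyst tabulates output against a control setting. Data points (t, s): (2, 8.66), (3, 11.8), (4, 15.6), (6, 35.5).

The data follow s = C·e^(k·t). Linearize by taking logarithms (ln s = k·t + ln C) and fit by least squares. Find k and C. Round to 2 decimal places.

k = 0.35, C = 4.10

With ln sᵢ as the transformed response and tᵢ as the regressor:
Σt = 15.0000, Σ(t)² = 65.0000, Σln s = 10.9436, Σt·ln s = 44.1280.
Equations: 65.0000·k + 15.0000·ln C = 44.1280;  15.0000·k + 4·ln C = 10.9436.
Δ = 65.0000·4 − (15.0000)² = 35.0000; k = (44.1280·4 − 15.0000·10.9436)/35.0000 = 0.35308, ln C = (65.0000·10.9436 − 15.0000·44.1280)/35.0000 = 1.41186, so C = exp(1.41186) = 4.10357.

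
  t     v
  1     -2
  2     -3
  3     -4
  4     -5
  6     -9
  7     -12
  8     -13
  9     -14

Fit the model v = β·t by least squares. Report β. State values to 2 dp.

Entries of AᵀA: Σt·t = 260.
And Σt·v = -408.
So AᵀA·[β]ᵀ = Aᵀv: [[260]]·[β]ᵀ = [-408]ᵀ.
Hence β = -408 / 260 ≈ -1.56923.

β = -1.57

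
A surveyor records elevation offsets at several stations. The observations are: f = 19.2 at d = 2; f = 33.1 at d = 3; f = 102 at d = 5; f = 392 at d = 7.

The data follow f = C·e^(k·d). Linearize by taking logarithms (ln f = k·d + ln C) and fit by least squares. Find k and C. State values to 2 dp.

k = 0.60, C = 5.52

Taking logs, ln f = k·d + ln C, so regress ln f on d.
AᵀA = [[87.0000, 17.0000]; [17.0000, 4]], rhs = [81.3321, 17.0507]ᵀ  (here Σd = 17.0000, Σ(d)² = 87.0000, Σln f = 17.0507, Σd·ln f = 81.3321).
Solving (det = 59.0000): k = 0.60113, ln C = 1.70785, so C = exp(1.70785) = 5.51707.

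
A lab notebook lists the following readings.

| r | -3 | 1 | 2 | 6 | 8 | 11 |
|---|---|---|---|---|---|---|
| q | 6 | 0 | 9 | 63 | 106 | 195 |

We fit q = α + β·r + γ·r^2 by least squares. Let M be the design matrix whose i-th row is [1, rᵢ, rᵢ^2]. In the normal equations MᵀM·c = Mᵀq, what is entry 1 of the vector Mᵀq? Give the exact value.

379

Entry 1 ↔ basis 1, so (Mᵀq)_{1} = Σᵢ qᵢ = (1)·(6) + (1)·(0) + (1)·(9) + (1)·(63) + (1)·(106) + (1)·(195) = 379.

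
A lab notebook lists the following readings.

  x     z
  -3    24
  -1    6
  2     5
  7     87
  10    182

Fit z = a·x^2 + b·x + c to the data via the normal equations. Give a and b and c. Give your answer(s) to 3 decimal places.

With design matrix A, AᵀA = [[12499, 1323, 163]; [1323, 163, 15]; [163, 15, 5]] and Aᵀz = [22705, 2361, 304]ᵀ.
Inverting the 3×3 Gram matrix, [a, b, c]ᵀ = [53803/27196, -46311/27196, 9618/6799]ᵀ.

a = 1.978, b = -1.703, c = 1.415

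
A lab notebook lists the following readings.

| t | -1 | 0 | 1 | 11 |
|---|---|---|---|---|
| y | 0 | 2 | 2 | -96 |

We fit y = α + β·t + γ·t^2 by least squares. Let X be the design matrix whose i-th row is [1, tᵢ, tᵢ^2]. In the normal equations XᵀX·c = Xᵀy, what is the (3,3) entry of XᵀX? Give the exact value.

14643

Row 3 ↔ basis t^2, column 3 ↔ basis t^2, so (XᵀX)_{3,3} = Σᵢ (t^2)·(t^2) = (1)·(1) + (0)·(0) + (1)·(1) + (121)·(121) = 14643.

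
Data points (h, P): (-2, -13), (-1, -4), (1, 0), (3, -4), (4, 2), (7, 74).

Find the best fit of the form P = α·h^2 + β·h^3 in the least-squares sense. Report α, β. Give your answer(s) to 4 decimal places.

α = -1.9067, β = 0.4889

MᵀM·[α, β]ᵀ = MᵀP reads: 2756·α + 18042·β = 3566;  18042·α + 122540·β = 25510.
Eliminating β: 122540·(row 1) − 18042·(row 2) gives 12206476·α = 122540·3566 − 18042·25510 = -23273780, so α = -5818445/3051619.
Then β = (25510 − 18042·(-5818445/3051619))/122540 = 1491947/3051619.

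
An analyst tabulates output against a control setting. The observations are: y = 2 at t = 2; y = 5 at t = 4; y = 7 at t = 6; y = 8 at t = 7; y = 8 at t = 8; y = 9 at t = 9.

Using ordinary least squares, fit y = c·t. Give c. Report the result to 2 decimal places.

c = 1.07

Entries of XᵀX: Σt·t = 250.
Right-hand side: Σt·y = 267.
XᵀX·[c]ᵀ = Xᵀy becomes [[250]]·[c]ᵀ = [267]ᵀ.
c = 267/250 = 1.068.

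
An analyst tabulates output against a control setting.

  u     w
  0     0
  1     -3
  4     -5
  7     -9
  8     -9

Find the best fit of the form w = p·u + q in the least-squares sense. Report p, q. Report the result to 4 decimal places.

p = -1.0800, q = -0.8800

From the data, Σu·u = 130, Σu = 20, Σ1 = 5.
For Xᵀw: Σu·w = -158, Σw = -26.
det = 130·5 − 20² = 250.
p = ((-158)·5 − 20·(-26))/250 = -27/25; q = (130·(-26) − 20·(-158))/250 = -22/25.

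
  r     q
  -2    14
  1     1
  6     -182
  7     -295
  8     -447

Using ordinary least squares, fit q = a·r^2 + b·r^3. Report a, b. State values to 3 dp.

Compute the Gram sums: Σr^2·r^2 = 7810, Σr^2·r^3 = 57320, Σr^3·r^3 = 426514.
Moment sums: Σr^2·q = -49558, Σr^3·q = -369472.
XᵀX·[a, b]ᵀ = Xᵀq becomes [[7810, 57320]; [57320, 426514]]·[a, b]ᵀ = [-49558, -369472]ᵀ.
Δ = 7810·426514 − 57320² = 45491940.
a = ((-49558)·426514 − 57320·(-369472))/45491940 = 10238557/11372985; b = (7810·(-369472) − 57320·(-49558))/45491940 = -2245588/2274597.

a = 0.900, b = -0.987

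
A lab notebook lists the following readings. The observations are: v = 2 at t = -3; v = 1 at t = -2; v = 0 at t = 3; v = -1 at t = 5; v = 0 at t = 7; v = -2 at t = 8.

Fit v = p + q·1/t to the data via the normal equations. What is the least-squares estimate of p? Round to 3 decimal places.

The normal system MᵀM·[p, q]ᵀ = Mᵀv is [[6, -9/280]; [-9/280, 386849/705600]]·[p, q]ᵀ = [0, -97/60]ᵀ.
Δ = 6·(386849/705600) − (-9/280)² = 154691/47040.
p = (0·(386849/705600) − (-9/280)·(-97/60))/(154691/47040) = -12222/773455; q = (6·(-97/60) − (-9/280)·0)/(154691/47040) = -456288/154691.

p = -0.016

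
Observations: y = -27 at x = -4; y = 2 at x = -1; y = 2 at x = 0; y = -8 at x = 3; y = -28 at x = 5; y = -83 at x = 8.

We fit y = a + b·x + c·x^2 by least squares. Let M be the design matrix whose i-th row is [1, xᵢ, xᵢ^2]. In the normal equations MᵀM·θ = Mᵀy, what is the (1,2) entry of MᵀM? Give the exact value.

Row 1 ↔ basis 1, column 2 ↔ basis x, so (MᵀM)_{1,2} = Σᵢ x = (1)·(-4) + (1)·(-1) + (1)·(0) + (1)·(3) + (1)·(5) + (1)·(8) = 11.

11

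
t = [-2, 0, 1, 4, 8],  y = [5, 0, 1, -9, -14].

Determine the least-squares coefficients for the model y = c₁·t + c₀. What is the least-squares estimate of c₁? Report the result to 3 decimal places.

c₁ = -1.967

Normal-equation sums: Σt·t = 85, Σt = 11, Σ1 = 5.
And Σt·y = -157, Σy = -17.
Eliminating c₀: 5·(row 1) − 11·(row 2) gives 304·c₁ = 5·(-157) − 11·(-17) = -598, so c₁ = -299/152.
Then c₀ = ((-17) − 11·(-299/152))/5 = 141/152.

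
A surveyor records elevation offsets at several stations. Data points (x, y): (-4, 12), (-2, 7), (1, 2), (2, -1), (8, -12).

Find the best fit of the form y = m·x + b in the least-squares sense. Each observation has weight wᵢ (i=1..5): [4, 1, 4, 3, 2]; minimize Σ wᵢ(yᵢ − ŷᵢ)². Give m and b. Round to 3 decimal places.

m = -2.008, b = 3.719

From the data, Σwᵢ·x·x = 212, Σwᵢ·x = 8, Σwᵢ·1 = 14.
And Σwᵢ·x·y = -396, Σwᵢ·y = 36.
Eliminating b: 14·(row 1) − 8·(row 2) gives 2904·m = 14·(-396) − 8·36 = -5832, so m = -243/121.
Then b = (36 − 8·(-243/121))/14 = 450/121.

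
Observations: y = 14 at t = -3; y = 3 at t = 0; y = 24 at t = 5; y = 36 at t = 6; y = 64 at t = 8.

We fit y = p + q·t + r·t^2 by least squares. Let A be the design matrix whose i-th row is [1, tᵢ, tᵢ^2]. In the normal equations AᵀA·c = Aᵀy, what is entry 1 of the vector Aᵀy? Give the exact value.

Entry 1 ↔ basis 1, so (Aᵀy)_{1} = Σᵢ yᵢ = (1)·(14) + (1)·(3) + (1)·(24) + (1)·(36) + (1)·(64) = 141.

141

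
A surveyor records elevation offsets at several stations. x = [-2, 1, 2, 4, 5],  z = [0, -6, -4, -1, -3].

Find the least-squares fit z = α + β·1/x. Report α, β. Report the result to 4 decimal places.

Sums needed: Σ1 = 5, Σ1/x = 29/20, Σ1/x·1/x = 641/400.
Moment sums: Σz = -14, Σ1/x·z = -177/20.
AᵀA·[α, β]ᵀ = Aᵀz becomes [[5, 29/20]; [29/20, 641/400]]·[α, β]ᵀ = [-14, -177/20]ᵀ.
det = 5·(641/400) − (29/20)² = 591/100.
α = ((-14)·(641/400) − (29/20)·(-177/20))/(591/100) = -3841/2364; β = (5·(-177/20) − (29/20)·(-14))/(591/100) = -2395/591.

α = -1.6248, β = -4.0525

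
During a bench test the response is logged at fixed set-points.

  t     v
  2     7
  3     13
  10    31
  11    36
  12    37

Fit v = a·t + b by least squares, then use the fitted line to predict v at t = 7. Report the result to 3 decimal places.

Entries of XᵀX: Σt·t = 378, Σt = 38, Σ1 = 5.
For Xᵀv: Σt·v = 1203, Σv = 124.
Eliminating b: 5·(row 1) − 38·(row 2) gives 446·a = 5·1203 − 38·124 = 1303, so a = 1303/446.
Then b = (124 − 38·(1303/446))/5 = 579/223.
At t = 7: v̂ = (1303/446)·(7) + (579/223)·(1) = 10279/446.

v̂ = 23.047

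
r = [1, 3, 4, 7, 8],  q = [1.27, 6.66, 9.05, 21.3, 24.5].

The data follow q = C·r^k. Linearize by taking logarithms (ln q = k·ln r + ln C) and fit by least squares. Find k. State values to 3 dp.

k = 1.428

Taking logs, ln q = k·ln r + ln C, so regress ln q on ln r.
Σln r = 6.5103, Σ(ln r)² = 11.2394, Σln q = 10.5953, Σln r·ln q = 17.7402.
Equations: 11.2394·k + 6.5103·ln C = 17.7402;  6.5103·k + 5·ln C = 10.5953.
Slope k = (n·Σln r·ln q − Σln r·Σln q)/(n·Σ(ln r)² − (Σln r)²) = (5·17.7402 − 6.5103·10.5953)/13.8136 = 1.42780; ln C = (Σln q − k·Σln r)/n = 0.25999.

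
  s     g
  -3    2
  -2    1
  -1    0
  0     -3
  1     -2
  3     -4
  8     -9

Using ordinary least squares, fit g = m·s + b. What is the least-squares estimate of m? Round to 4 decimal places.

The normal equations are: 88·m + 6·b = -94;  6·m + 7·b = -15.
Eliminating b: 7·(row 1) − 6·(row 2) gives 580·m = 7·(-94) − 6·(-15) = -568, so m = -142/145.
Then b = ((-15) − 6·(-142/145))/7 = -189/145.

m = -0.9793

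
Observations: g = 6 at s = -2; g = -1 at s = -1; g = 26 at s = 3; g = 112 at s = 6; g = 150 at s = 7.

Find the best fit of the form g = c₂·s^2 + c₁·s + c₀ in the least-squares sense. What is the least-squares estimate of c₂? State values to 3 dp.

The normal equations are: 3795·c₂ + 577·c₁ + 99·c₀ = 11639;  577·c₂ + 99·c₁ + 13·c₀ = 1789;  99·c₂ + 13·c₁ + 5·c₀ = 293.
Solving the 3×3 system (Gaussian elimination) gives c₂ = 32699/10928, c₁ = 11881/10928, c₀ = -18975/5464.

c₂ = 2.992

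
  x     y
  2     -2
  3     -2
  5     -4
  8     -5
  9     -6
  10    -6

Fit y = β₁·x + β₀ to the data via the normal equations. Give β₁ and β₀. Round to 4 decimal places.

The normal system MᵀM·[β₁, β₀]ᵀ = Mᵀy is [[283, 37]; [37, 6]]·[β₁, β₀]ᵀ = [-184, -25]ᵀ.
Determinant 283·6 − 37² = 329.
β₁ = ((-184)·6 − 37·(-25))/329 = -179/329; β₀ = (283·(-25) − 37·(-184))/329 = -267/329.

β₁ = -0.5441, β₀ = -0.8116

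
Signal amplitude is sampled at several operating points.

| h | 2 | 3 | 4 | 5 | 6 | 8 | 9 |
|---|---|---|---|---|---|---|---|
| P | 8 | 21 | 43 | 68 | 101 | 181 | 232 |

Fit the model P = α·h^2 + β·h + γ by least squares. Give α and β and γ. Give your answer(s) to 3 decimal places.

Forming MᵀM = [[12931, 1681, 235]; [1681, 235, 37]; [235, 37, 7]] and MᵀP = [36621, 4733, 654]ᵀ gives MᵀM·[α, β, γ]ᵀ = MᵀP.
Solving the 3×3 system (Gaussian elimination) gives α = 10609/3612, β = -1177/3612, γ = -297/86.

α = 2.937, β = -0.326, γ = -3.453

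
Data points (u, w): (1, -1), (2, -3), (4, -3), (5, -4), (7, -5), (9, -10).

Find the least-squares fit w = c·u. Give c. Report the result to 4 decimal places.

c = -0.9318

AᵀA·[c]ᵀ = Aᵀw reads: 176·c = -164.
Hence c = -164 / 176 ≈ -0.931818.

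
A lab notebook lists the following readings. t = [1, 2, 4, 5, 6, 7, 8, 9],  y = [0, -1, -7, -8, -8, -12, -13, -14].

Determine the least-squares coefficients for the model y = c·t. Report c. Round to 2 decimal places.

Normal-equation sums: Σt·t = 276.
And Σt·y = -432.
Hence c = -432 / 276 ≈ -1.56522.

c = -1.57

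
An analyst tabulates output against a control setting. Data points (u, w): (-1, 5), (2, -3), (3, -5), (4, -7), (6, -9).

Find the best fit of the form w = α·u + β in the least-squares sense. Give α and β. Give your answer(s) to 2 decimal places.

Normal-equation sums: Σu·u = 66, Σu = 14, Σ1 = 5.
For Xᵀw: Σu·w = -108, Σw = -19.
Eliminating β: 5·(row 1) − 14·(row 2) gives 134·α = 5·(-108) − 14·(-19) = -274, so α = -137/67.
Then β = ((-19) − 14·(-137/67))/5 = 129/67.

α = -2.04, β = 1.93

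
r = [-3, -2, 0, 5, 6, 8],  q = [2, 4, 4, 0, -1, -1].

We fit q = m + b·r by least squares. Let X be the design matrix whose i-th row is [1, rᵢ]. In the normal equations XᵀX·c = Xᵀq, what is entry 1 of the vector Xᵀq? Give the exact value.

8

Entry 1 ↔ basis 1, so (Xᵀq)_{1} = Σᵢ qᵢ = (1)·(2) + (1)·(4) + (1)·(4) + (1)·(0) + (1)·(-1) + (1)·(-1) = 8.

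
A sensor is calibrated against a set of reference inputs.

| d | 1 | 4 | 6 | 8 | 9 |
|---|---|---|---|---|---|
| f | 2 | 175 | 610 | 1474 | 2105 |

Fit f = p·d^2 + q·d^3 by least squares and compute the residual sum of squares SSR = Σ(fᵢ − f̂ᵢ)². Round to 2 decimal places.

SSR = 8.63

The normal equations are: 12210·p + 100618·q = 289603;  100618·p + 844338·q = 2432195.
Eliminating q: 844338·(row 1) − 100618·(row 2) gives 185385056·p = 844338·289603 − 100618·2432195 = -199778696, so p = -24972337/23173132.
Then q = (2432195 − 100618·(-24972337/23173132))/844338 = 69728287/23173132.
Residuals: 795157/11586566, -1938719/5793283, -6673835/5793283, 13635798/5793283, -14859533/11586566; SSR = 99975503/11586566.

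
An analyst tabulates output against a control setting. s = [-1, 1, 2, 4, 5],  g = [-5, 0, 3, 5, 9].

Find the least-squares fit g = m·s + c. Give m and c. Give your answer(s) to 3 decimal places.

The normal system AᵀA·[m, c]ᵀ = Aᵀg is [[47, 11]; [11, 5]]·[m, c]ᵀ = [76, 12]ᵀ.
Eliminating c: 5·(row 1) − 11·(row 2) gives 114·m = 5·76 − 11·12 = 248, so m = 124/57.
Then c = (12 − 11·(124/57))/5 = -136/57.

m = 2.175, c = -2.386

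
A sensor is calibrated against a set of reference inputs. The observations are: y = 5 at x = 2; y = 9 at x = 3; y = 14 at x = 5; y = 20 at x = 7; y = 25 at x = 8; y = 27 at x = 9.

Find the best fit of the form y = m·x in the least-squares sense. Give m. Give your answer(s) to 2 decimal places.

m = 2.97

The normal equations are: 232·m = 690.
Hence m = 690 / 232 ≈ 2.97414.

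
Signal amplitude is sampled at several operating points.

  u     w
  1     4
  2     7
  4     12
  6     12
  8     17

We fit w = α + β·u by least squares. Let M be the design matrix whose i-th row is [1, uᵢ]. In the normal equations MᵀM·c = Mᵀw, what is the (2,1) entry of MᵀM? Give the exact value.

21

Row 2 ↔ basis u, column 1 ↔ basis 1, so (MᵀM)_{2,1} = Σᵢ u = (1)·(1) + (2)·(1) + (4)·(1) + (6)·(1) + (8)·(1) = 21.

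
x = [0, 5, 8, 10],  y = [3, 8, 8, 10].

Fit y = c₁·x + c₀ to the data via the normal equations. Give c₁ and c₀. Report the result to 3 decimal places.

From the data, Σx·x = 189, Σx = 23, Σ1 = 4.
For Mᵀy: Σx·y = 204, Σy = 29.
So MᵀM·[c₁, c₀]ᵀ = Mᵀy: [[189, 23]; [23, 4]]·[c₁, c₀]ᵀ = [204, 29]ᵀ.
Eliminating c₀: 4·(row 1) − 23·(row 2) gives 227·c₁ = 4·204 − 23·29 = 149, so c₁ = 149/227.
Then c₀ = (29 − 23·(149/227))/4 = 789/227.

c₁ = 0.656, c₀ = 3.476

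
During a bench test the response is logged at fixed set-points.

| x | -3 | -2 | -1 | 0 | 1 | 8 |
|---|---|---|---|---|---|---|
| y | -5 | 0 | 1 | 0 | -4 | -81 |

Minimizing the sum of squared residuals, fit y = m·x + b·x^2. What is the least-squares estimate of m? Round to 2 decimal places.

Normal-equation sums: Σx·x = 79, Σx·x^2 = 477, Σx^2·x^2 = 4195.
And Σx·y = -638, Σx^2·y = -5232.
Eliminating b: 4195·(row 1) − 477·(row 2) gives 103876·m = 4195·(-638) − 477·(-5232) = -180746, so m = -90373/51938.
Then b = ((-5232) − 477·(-90373/51938))/4195 = -54501/51938.

m = -1.74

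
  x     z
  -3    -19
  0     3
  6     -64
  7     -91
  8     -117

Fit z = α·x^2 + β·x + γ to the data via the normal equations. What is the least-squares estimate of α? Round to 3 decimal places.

α = -2.007

Compute the Gram sums: Σx^2·x^2 = 7874, Σx^2·x = 1044, Σx^2 = 158, Σx·x = 158, Σx = 18, Σ1 = 5.
For Aᵀz: Σx^2·z = -14422, Σx·z = -1900, Σz = -288.
So AᵀA·[α, β, γ]ᵀ = Aᵀz: [[7874, 1044, 158]; [1044, 158, 18]; [158, 18, 5]]·[α, β, γ]ᵀ = [-14422, -1900, -288]ᵀ.
Solving the 3×3 system (Gaussian elimination) gives α = -107179/53391, β = 17326/17797, γ = 124414/53391.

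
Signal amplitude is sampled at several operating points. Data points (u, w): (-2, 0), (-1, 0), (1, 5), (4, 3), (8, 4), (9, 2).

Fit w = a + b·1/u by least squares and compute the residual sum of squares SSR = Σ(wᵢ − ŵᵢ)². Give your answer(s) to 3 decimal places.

SSR = 3.255

With design matrix M, MᵀM = [[6, -1/72]; [-1/72, 12133/5184]] and Mᵀw = [14, 233/36]ᵀ.
det = 6·(12133/5184) − (-1/72)² = 72797/5184.
a = (14·(12133/5184) − (-1/72)·(233/36))/(72797/5184) = 170328/72797; b = (6·(233/36) − (-1/72)·14)/(72797/5184) = 202320/72797.
Residuals: -69168/72797, 31992/72797, -8663/72797, -2517/72797, 95570/72797, -47214/72797; SSR = 236986/72797.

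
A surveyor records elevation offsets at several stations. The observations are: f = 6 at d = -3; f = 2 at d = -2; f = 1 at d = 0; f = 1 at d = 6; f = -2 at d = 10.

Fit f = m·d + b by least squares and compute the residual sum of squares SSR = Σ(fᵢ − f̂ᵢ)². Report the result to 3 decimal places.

SSR = 10.179

Compute the Gram sums: Σd·d = 149, Σd = 11, Σ1 = 5.
Right-hand side: Σd·f = -36, Σf = 8.
XᵀX·[m, b]ᵀ = Xᵀf becomes [[149, 11]; [11, 5]]·[m, b]ᵀ = [-36, 8]ᵀ.
Eliminating b: 5·(row 1) − 11·(row 2) gives 624·m = 5·(-36) − 11·8 = -268, so m = -67/156.
Then b = (8 − 11·(-67/156))/5 = 397/156.
Residuals: 13/6, -73/52, -241/156, 161/156, -1/4; SSR = 397/39.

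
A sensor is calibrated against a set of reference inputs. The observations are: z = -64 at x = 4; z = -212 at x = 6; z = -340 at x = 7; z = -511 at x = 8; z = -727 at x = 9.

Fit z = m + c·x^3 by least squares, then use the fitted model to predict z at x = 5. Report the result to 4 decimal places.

ẑ = -123.1253

The normal equations are: 5·m + 1864·c = -1854;  1864·m + 961986·c = -958123.
(Σ1 = 5, Σx^3 = 1864, Σx^3·x^3 = 961986, Σz = -1854, Σx^3·z = -958123.)
Δ = 5·961986 − 1864² = 1335434.
m = ((-1854)·961986 − 1864·(-958123))/1335434 = 1209614/667717; c = (5·(-958123) − 1864·(-1854))/1335434 = -1334759/1335434.
At x = 5: ẑ = (1209614/667717)·(1) + (-1334759/1335434)·(125) = -164425647/1335434.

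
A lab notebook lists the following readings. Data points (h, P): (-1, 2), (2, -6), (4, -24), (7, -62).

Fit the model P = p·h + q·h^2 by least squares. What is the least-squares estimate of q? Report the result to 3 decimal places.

XᵀX·[p, q]ᵀ = XᵀP reads: 70·p + 414·q = -544;  414·p + 2674·q = -3444.
(Σh·h = 70, Σh·h^2 = 414, Σh^2·h^2 = 2674, Σh·P = -544, Σh^2·P = -3444.)
Δ = 70·2674 − 414² = 15784.
p = ((-544)·2674 − 414·(-3444))/15784 = -3605/1973; q = (70·(-3444) − 414·(-544))/15784 = -1983/1973.

q = -1.005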